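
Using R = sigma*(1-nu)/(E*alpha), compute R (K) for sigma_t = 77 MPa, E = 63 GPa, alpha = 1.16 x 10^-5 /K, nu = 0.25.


Thermal shock resistance: R = sigma * (1 - nu) / (E * alpha)
  Numerator = 77 * (1 - 0.25) = 57.75
  Denominator = 63 * 1000 * (1.16 x 10^-5) = 0.7308
  R = 57.75 / 0.7308 = 79.0 K

79.0 K


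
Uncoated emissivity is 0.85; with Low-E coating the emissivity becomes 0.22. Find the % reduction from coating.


Percentage reduction = (1 - coated/uncoated) * 100
  Ratio = 0.22 / 0.85 = 0.2588
  Reduction = (1 - 0.2588) * 100 = 74.1%

74.1%


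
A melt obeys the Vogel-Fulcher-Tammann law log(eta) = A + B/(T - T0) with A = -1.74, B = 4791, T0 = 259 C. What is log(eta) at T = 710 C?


VFT equation: log(eta) = A + B / (T - T0)
  T - T0 = 710 - 259 = 451
  B / (T - T0) = 4791 / 451 = 10.623
  log(eta) = -1.74 + 10.623 = 8.883

8.883


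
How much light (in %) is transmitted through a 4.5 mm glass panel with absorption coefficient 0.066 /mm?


Beer-Lambert law: T = exp(-alpha * thickness)
  exponent = -0.066 * 4.5 = -0.297
  T = exp(-0.297) = 0.743
  Percentage = 0.743 * 100 = 74.3%

74.3%


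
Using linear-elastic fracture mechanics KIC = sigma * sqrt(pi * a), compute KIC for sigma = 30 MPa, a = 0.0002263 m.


Fracture toughness: KIC = sigma * sqrt(pi * a)
  pi * a = pi * 0.0002263 = 0.000710942
  sqrt(pi * a) = 0.026663
  KIC = 30 * 0.026663 = 0.8 MPa*sqrt(m)

0.8 MPa*sqrt(m)


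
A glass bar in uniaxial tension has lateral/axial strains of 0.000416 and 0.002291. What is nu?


Poisson's ratio: nu = lateral strain / axial strain
  nu = 0.000416 / 0.002291 = 0.1816

0.1816


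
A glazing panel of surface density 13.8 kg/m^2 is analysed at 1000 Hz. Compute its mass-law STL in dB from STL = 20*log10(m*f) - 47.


Mass law: STL = 20 * log10(m * f) - 47
  m * f = 13.8 * 1000 = 13800
  log10(13800) = 4.13988
  STL = 20 * 4.13988 - 47 = 82.7976 - 47 = 35.8 dB

35.8 dB


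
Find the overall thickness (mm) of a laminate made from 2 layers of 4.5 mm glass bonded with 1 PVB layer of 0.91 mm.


Total thickness = glass contribution + PVB contribution
  Glass: 2 * 4.5 = 9.0 mm
  PVB: 1 * 0.91 = 0.91 mm
  Total = 9.0 + 0.91 = 9.91 mm

9.91 mm


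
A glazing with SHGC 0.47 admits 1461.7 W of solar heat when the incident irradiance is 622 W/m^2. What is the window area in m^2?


Rearrange Q = Area * SHGC * Irradiance:
  Area = Q / (SHGC * Irradiance)
  Area = 1461.7 / (0.47 * 622) = 5.0 m^2

5.0 m^2


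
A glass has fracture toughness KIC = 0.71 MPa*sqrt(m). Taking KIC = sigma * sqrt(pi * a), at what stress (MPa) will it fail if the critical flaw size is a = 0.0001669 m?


Rearrange KIC = sigma * sqrt(pi * a):
  sigma = KIC / sqrt(pi * a)
  sqrt(pi * 0.0001669) = 0.022898
  sigma = 0.71 / 0.022898 = 31.01 MPa

31.01 MPa


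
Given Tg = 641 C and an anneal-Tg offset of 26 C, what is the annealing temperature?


The annealing temperature is Tg plus the offset:
  T_anneal = 641 + 26 = 667 C

667 C


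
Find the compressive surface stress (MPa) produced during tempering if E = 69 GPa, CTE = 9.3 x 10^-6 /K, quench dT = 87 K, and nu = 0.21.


Tempering stress: sigma = E * alpha * dT / (1 - nu)
  E (MPa) = 69 * 1000 = 69000
  Numerator = 69000 * (9.3 x 10^-6) * 87 = 55.8279
  Denominator = 1 - 0.21 = 0.79
  sigma = 55.8279 / 0.79 = 70.7 MPa

70.7 MPa


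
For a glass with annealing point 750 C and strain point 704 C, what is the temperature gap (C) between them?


Gap = T_anneal - T_strain:
  gap = 750 - 704 = 46 C

46 C


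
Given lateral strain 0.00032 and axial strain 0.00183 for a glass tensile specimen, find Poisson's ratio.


Poisson's ratio: nu = lateral strain / axial strain
  nu = 0.00032 / 0.00183 = 0.1749

0.1749


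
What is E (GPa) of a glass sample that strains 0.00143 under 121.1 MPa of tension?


Young's modulus: E = stress / strain
  E = 121.1 MPa / 0.00143 = 84685.31 MPa
Convert to GPa: 84685.31 / 1000 = 84.69 GPa

84.69 GPa


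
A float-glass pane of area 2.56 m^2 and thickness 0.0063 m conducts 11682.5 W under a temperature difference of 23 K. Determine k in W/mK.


Fourier's law rearranged: k = Q * t / (A * dT)
  Numerator = 11682.5 * 0.0063 = 73.59975
  Denominator = 2.56 * 23 = 58.88
  k = 73.59975 / 58.88 = 1.25 W/mK

1.25 W/mK


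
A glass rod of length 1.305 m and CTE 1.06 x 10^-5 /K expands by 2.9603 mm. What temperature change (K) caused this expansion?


Rearrange dL = alpha * L0 * dT for dT:
  dT = dL / (alpha * L0)
  dL (m) = 2.9603 / 1000 = 0.0029603
  dT = 0.0029603 / ((1.06 x 10^-5) * 1.305) = 214.0 K

214.0 K


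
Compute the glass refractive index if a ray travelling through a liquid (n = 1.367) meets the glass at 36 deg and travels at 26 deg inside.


Apply Snell's law: n1 * sin(theta1) = n2 * sin(theta2)
  n2 = n1 * sin(theta1) / sin(theta2)
  sin(36) = 0.587785
  sin(26) = 0.438371
  n2 = 1.367 * 0.587785 / 0.438371 = 1.8329

1.8329


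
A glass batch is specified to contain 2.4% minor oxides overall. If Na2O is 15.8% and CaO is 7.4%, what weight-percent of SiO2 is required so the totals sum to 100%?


Known pieces sum to 100%:
  SiO2 = 100 - (others + Na2O + CaO)
  SiO2 = 100 - (2.4 + 15.8 + 7.4) = 74.4%

74.4%


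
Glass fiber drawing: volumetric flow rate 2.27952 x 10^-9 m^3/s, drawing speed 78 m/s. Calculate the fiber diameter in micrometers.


Cross-sectional area from continuity:
  A = Q / v = 2.27952 x 10^-9 / 78 = 2.922462 x 10^-11 m^2
Diameter from circular cross-section:
  d = sqrt(4A / pi) * 10^6 (m -> um)
  d = sqrt(4 * 2.922462 x 10^-11 / pi) * 10^6 = 6.1 um

6.1 um


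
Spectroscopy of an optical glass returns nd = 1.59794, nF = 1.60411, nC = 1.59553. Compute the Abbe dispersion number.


Abbe number formula: Vd = (nd - 1) / (nF - nC)
  nd - 1 = 1.59794 - 1 = 0.59794
  nF - nC = 1.60411 - 1.59553 = 0.00858
  Vd = 0.59794 / 0.00858 = 69.69

69.69


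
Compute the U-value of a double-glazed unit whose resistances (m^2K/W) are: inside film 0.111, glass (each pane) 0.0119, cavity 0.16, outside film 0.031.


Total thermal resistance (series):
  R_total = R_in + R_glass + R_air + R_glass + R_out
  R_total = 0.111 + 0.0119 + 0.16 + 0.0119 + 0.031 = 0.3258 m^2K/W
U-value = 1 / R_total = 1 / 0.3258 = 3.069 W/m^2K

3.069 W/m^2K


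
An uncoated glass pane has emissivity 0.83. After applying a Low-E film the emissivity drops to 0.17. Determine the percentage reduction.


Percentage reduction = (1 - coated/uncoated) * 100
  Ratio = 0.17 / 0.83 = 0.2048
  Reduction = (1 - 0.2048) * 100 = 79.5%

79.5%


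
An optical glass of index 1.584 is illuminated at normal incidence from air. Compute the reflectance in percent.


Fresnel reflectance at normal incidence:
  R = ((n - 1)/(n + 1))^2
  (n - 1)/(n + 1) = (1.584 - 1)/(1.584 + 1) = 0.226006
  R = 0.226006^2 = 0.0510787
  R(%) = 0.0510787 * 100 = 5.108%

5.108%


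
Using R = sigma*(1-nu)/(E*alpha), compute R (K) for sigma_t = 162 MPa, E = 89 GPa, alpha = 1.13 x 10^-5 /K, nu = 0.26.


Thermal shock resistance: R = sigma * (1 - nu) / (E * alpha)
  Numerator = 162 * (1 - 0.26) = 119.88
  Denominator = 89 * 1000 * (1.13 x 10^-5) = 1.0057
  R = 119.88 / 1.0057 = 119.2 K

119.2 K


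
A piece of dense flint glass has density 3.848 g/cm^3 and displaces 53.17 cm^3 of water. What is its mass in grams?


Rearrange rho = m / V:
  m = rho * V
  m = 3.848 * 53.17 = 204.598 g

204.598 g


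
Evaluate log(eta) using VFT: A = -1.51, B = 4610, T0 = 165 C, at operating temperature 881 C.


VFT equation: log(eta) = A + B / (T - T0)
  T - T0 = 881 - 165 = 716
  B / (T - T0) = 4610 / 716 = 6.439
  log(eta) = -1.51 + 6.439 = 4.929

4.929


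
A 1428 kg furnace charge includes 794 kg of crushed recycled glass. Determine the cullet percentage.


Cullet ratio = (cullet mass / total batch mass) * 100
  Ratio = 794 / 1428 * 100 = 55.6%

55.6%


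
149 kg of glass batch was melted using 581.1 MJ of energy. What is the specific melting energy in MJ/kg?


Rearrange E = m * s for s:
  s = E / m
  s = 581.1 / 149 = 3.9 MJ/kg

3.9 MJ/kg


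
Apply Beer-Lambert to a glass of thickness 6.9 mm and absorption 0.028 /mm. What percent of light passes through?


Beer-Lambert law: T = exp(-alpha * thickness)
  exponent = -0.028 * 6.9 = -0.1932
  T = exp(-0.1932) = 0.8243
  Percentage = 0.8243 * 100 = 82.43%

82.43%


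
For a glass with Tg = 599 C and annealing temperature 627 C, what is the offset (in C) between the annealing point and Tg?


Offset = T_anneal - Tg:
  offset = 627 - 599 = 28 C

28 C


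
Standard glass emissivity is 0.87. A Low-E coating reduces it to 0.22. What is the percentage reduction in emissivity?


Percentage reduction = (1 - coated/uncoated) * 100
  Ratio = 0.22 / 0.87 = 0.2529
  Reduction = (1 - 0.2529) * 100 = 74.7%

74.7%


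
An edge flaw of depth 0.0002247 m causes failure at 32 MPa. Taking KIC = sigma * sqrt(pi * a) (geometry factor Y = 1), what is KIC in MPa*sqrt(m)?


Fracture toughness: KIC = sigma * sqrt(pi * a)
  pi * a = pi * 0.0002247 = 0.000705916
  sqrt(pi * a) = 0.026569
  KIC = 32 * 0.026569 = 0.85 MPa*sqrt(m)

0.85 MPa*sqrt(m)


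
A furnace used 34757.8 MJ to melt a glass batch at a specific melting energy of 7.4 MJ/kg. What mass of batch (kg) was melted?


Rearrange E = m * s for m:
  m = E / s
  m = 34757.8 / 7.4 = 4697.0 kg

4697.0 kg


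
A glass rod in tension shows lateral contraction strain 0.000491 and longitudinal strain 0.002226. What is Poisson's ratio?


Poisson's ratio: nu = lateral strain / axial strain
  nu = 0.000491 / 0.002226 = 0.2206

0.2206


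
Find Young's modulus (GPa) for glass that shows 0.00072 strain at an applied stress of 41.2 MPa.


Young's modulus: E = stress / strain
  E = 41.2 MPa / 0.00072 = 57222.22 MPa
Convert to GPa: 57222.22 / 1000 = 57.22 GPa

57.22 GPa


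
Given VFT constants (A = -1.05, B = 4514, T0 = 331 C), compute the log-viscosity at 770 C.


VFT equation: log(eta) = A + B / (T - T0)
  T - T0 = 770 - 331 = 439
  B / (T - T0) = 4514 / 439 = 10.282
  log(eta) = -1.05 + 10.282 = 9.232

9.232


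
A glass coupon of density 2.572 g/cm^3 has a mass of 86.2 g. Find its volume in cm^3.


Rearrange rho = m / V:
  V = m / rho
  V = 86.2 / 2.572 = 33.515 cm^3

33.515 cm^3


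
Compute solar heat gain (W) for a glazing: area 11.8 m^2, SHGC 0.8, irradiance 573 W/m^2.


Solar heat gain: Q = Area * SHGC * Irradiance
  Q = 11.8 * 0.8 * 573 = 5409.1 W

5409.1 W


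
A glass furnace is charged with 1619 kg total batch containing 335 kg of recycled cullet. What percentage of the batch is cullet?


Cullet ratio = (cullet mass / total batch mass) * 100
  Ratio = 335 / 1619 * 100 = 20.69%

20.69%


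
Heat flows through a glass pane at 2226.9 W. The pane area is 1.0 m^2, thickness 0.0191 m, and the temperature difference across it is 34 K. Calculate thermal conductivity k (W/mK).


Fourier's law rearranged: k = Q * t / (A * dT)
  Numerator = 2226.9 * 0.0191 = 42.53379
  Denominator = 1.0 * 34 = 34.0
  k = 42.53379 / 34.0 = 1.251 W/mK

1.251 W/mK


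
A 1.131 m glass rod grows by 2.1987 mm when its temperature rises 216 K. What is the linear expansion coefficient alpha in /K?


Rearrange dL = alpha * L0 * dT for alpha:
  alpha = dL / (L0 * dT)
  alpha = (2.1987 / 1000) / (1.131 * 216) = 0.000009 /K = 9 x 10^-6 /K

9 x 10^-6 /K


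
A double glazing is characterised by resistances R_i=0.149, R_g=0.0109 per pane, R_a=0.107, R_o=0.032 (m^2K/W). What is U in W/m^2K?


Total thermal resistance (series):
  R_total = R_in + R_glass + R_air + R_glass + R_out
  R_total = 0.149 + 0.0109 + 0.107 + 0.0109 + 0.032 = 0.3098 m^2K/W
U-value = 1 / R_total = 1 / 0.3098 = 3.228 W/m^2K

3.228 W/m^2K


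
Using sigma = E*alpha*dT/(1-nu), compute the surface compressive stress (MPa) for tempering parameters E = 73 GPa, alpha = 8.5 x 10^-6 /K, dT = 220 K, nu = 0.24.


Tempering stress: sigma = E * alpha * dT / (1 - nu)
  E (MPa) = 73 * 1000 = 73000
  Numerator = 73000 * (8.5 x 10^-6) * 220 = 136.51
  Denominator = 1 - 0.24 = 0.76
  sigma = 136.51 / 0.76 = 179.6 MPa

179.6 MPa


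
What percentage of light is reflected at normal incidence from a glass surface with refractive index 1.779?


Fresnel reflectance at normal incidence:
  R = ((n - 1)/(n + 1))^2
  (n - 1)/(n + 1) = (1.779 - 1)/(1.779 + 1) = 0.280317
  R = 0.280317^2 = 0.0785776
  R(%) = 0.0785776 * 100 = 7.858%

7.858%


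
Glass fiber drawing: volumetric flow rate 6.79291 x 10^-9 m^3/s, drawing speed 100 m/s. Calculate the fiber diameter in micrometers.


Cross-sectional area from continuity:
  A = Q / v = 6.79291 x 10^-9 / 100 = 6.79291 x 10^-11 m^2
Diameter from circular cross-section:
  d = sqrt(4A / pi) * 10^6 (m -> um)
  d = sqrt(4 * 6.79291 x 10^-11 / pi) * 10^6 = 9.3 um

9.3 um


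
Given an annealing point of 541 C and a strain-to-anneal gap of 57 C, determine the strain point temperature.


Strain point = annealing point - difference:
  T_strain = 541 - 57 = 484 C

484 C


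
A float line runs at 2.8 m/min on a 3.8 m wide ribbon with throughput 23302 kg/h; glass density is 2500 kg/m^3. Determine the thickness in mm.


Ribbon cross-section from mass balance:
  Volume rate = throughput / density = 23302 / 2500 = 9.3208 m^3/h
  thickness = volume rate / (speed * 60 * width), i.e.
  thickness = throughput / (60 * speed * width * density) * 1000
  thickness = 23302 / (60 * 2.8 * 3.8 * 2500) * 1000 = 14.6 mm

14.6 mm


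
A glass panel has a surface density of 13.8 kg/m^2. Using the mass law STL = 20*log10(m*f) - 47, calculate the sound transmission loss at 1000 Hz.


Mass law: STL = 20 * log10(m * f) - 47
  m * f = 13.8 * 1000 = 13800
  log10(13800) = 4.13988
  STL = 20 * 4.13988 - 47 = 82.7976 - 47 = 35.8 dB

35.8 dB


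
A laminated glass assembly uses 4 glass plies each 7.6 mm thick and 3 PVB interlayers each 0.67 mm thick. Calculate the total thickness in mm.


Total thickness = glass contribution + PVB contribution
  Glass: 4 * 7.6 = 30.4 mm
  PVB: 3 * 0.67 = 2.01 mm
  Total = 30.4 + 2.01 = 32.41 mm

32.41 mm


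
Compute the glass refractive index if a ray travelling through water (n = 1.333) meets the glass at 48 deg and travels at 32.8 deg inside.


Apply Snell's law: n1 * sin(theta1) = n2 * sin(theta2)
  n2 = n1 * sin(theta1) / sin(theta2)
  sin(48) = 0.743145
  sin(32.8) = 0.541708
  n2 = 1.333 * 0.743145 / 0.541708 = 1.8287

1.8287


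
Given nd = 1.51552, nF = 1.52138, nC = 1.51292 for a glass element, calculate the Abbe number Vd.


Abbe number formula: Vd = (nd - 1) / (nF - nC)
  nd - 1 = 1.51552 - 1 = 0.51552
  nF - nC = 1.52138 - 1.51292 = 0.00846
  Vd = 0.51552 / 0.00846 = 60.94

60.94


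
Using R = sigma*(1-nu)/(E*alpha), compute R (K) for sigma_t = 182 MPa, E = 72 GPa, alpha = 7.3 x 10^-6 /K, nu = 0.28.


Thermal shock resistance: R = sigma * (1 - nu) / (E * alpha)
  Numerator = 182 * (1 - 0.28) = 131.04
  Denominator = 72 * 1000 * (7.3 x 10^-6) = 0.5256
  R = 131.04 / 0.5256 = 249.3 K

249.3 K


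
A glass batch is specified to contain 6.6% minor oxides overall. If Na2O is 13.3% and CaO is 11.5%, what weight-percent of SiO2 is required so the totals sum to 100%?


Known pieces sum to 100%:
  SiO2 = 100 - (others + Na2O + CaO)
  SiO2 = 100 - (6.6 + 13.3 + 11.5) = 68.6%

68.6%


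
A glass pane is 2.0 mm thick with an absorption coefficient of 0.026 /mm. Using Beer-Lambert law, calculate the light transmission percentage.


Beer-Lambert law: T = exp(-alpha * thickness)
  exponent = -0.026 * 2.0 = -0.052
  T = exp(-0.052) = 0.9493
  Percentage = 0.9493 * 100 = 94.93%

94.93%


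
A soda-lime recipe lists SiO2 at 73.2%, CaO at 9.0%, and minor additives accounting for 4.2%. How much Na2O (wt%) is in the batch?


Pieces sum to 100%:
  Na2O = 100 - (SiO2 + CaO + others)
  Na2O = 100 - (73.2 + 9.0 + 4.2) = 13.6%

13.6%


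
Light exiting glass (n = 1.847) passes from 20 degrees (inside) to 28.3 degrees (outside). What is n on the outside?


Apply Snell's law: n1 * sin(theta1) = n2 * sin(theta2)
  n2 = n1 * sin(theta1) / sin(theta2)
  sin(20) = 0.34202
  sin(28.3) = 0.474088
  n2 = 1.847 * 0.34202 / 0.474088 = 1.3325

1.3325


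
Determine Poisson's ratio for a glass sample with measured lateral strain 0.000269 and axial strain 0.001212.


Poisson's ratio: nu = lateral strain / axial strain
  nu = 0.000269 / 0.001212 = 0.2219

0.2219


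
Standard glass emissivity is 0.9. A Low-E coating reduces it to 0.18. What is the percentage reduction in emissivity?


Percentage reduction = (1 - coated/uncoated) * 100
  Ratio = 0.18 / 0.9 = 0.2
  Reduction = (1 - 0.2) * 100 = 80.0%

80.0%


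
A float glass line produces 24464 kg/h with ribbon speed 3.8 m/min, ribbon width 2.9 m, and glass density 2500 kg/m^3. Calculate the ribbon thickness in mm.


Ribbon cross-section from mass balance:
  Volume rate = throughput / density = 24464 / 2500 = 9.7856 m^3/h
  thickness = volume rate / (speed * 60 * width), i.e.
  thickness = throughput / (60 * speed * width * density) * 1000
  thickness = 24464 / (60 * 3.8 * 2.9 * 2500) * 1000 = 14.8 mm

14.8 mm


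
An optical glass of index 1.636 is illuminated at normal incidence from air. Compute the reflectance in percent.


Fresnel reflectance at normal incidence:
  R = ((n - 1)/(n + 1))^2
  (n - 1)/(n + 1) = (1.636 - 1)/(1.636 + 1) = 0.241275
  R = 0.241275^2 = 0.0582136
  R(%) = 0.0582136 * 100 = 5.821%

5.821%


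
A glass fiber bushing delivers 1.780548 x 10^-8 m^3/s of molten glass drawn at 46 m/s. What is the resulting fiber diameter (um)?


Cross-sectional area from continuity:
  A = Q / v = 1.780548 x 10^-8 / 46 = 3.870757 x 10^-10 m^2
Diameter from circular cross-section:
  d = sqrt(4A / pi) * 10^6 (m -> um)
  d = sqrt(4 * 3.870757 x 10^-10 / pi) * 10^6 = 22.2 um

22.2 um


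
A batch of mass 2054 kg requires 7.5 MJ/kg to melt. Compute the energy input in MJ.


Total energy = mass * specific energy
  E = 2054 * 7.5 = 15405 MJ

15405 MJ


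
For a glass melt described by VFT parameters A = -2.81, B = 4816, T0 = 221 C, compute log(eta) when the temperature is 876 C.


VFT equation: log(eta) = A + B / (T - T0)
  T - T0 = 876 - 221 = 655
  B / (T - T0) = 4816 / 655 = 7.353
  log(eta) = -2.81 + 7.353 = 4.543

4.543


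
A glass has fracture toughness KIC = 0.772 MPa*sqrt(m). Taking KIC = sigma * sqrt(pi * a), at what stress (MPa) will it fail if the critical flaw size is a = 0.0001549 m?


Rearrange KIC = sigma * sqrt(pi * a):
  sigma = KIC / sqrt(pi * a)
  sqrt(pi * 0.0001549) = 0.02206
  sigma = 0.772 / 0.02206 = 35.0 MPa

35.0 MPa


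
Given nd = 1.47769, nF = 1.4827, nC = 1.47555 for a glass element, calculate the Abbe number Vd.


Abbe number formula: Vd = (nd - 1) / (nF - nC)
  nd - 1 = 1.47769 - 1 = 0.47769
  nF - nC = 1.4827 - 1.47555 = 0.00715
  Vd = 0.47769 / 0.00715 = 66.81

66.81


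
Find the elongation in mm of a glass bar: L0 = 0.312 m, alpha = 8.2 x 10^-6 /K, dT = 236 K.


Thermal expansion formula: dL = alpha * L0 * dT
  dL = (8.2 x 10^-6) * 0.312 * 236 = 0.00060378 m
Convert to mm: 0.00060378 * 1000 = 0.6038 mm

0.6038 mm


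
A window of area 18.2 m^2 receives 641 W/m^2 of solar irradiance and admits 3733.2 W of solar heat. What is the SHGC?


Rearrange Q = Area * SHGC * Irradiance:
  SHGC = Q / (Area * Irradiance)
  SHGC = 3733.2 / (18.2 * 641) = 0.32

0.32


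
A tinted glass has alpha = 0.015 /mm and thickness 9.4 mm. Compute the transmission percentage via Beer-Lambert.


Beer-Lambert law: T = exp(-alpha * thickness)
  exponent = -0.015 * 9.4 = -0.141
  T = exp(-0.141) = 0.8685
  Percentage = 0.8685 * 100 = 86.85%

86.85%


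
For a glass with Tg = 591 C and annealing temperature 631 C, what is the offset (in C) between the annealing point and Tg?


Offset = T_anneal - Tg:
  offset = 631 - 591 = 40 C

40 C


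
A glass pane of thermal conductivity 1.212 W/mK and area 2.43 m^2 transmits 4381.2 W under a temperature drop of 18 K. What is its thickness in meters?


Fourier's law: t = k * A * dT / Q
  t = 1.212 * 2.43 * 18 / 4381.2
  t = 53.01288 / 4381.2 = 0.0121 m

0.0121 m


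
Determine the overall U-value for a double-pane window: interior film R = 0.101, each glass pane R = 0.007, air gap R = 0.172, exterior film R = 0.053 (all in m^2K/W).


Total thermal resistance (series):
  R_total = R_in + R_glass + R_air + R_glass + R_out
  R_total = 0.101 + 0.007 + 0.172 + 0.007 + 0.053 = 0.34 m^2K/W
U-value = 1 / R_total = 1 / 0.34 = 2.941 W/m^2K

2.941 W/m^2K


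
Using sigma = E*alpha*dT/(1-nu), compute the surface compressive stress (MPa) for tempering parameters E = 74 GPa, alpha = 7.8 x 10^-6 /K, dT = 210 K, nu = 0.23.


Tempering stress: sigma = E * alpha * dT / (1 - nu)
  E (MPa) = 74 * 1000 = 74000
  Numerator = 74000 * (7.8 x 10^-6) * 210 = 121.212
  Denominator = 1 - 0.23 = 0.77
  sigma = 121.212 / 0.77 = 157.4 MPa

157.4 MPa


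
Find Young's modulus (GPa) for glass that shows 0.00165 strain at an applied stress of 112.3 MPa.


Young's modulus: E = stress / strain
  E = 112.3 MPa / 0.00165 = 68060.61 MPa
Convert to GPa: 68060.61 / 1000 = 68.06 GPa

68.06 GPa


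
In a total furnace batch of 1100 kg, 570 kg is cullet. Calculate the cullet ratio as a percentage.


Cullet ratio = (cullet mass / total batch mass) * 100
  Ratio = 570 / 1100 * 100 = 51.82%

51.82%


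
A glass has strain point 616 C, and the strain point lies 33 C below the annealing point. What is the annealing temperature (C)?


T_anneal = T_strain + gap:
  T_anneal = 616 + 33 = 649 C

649 C


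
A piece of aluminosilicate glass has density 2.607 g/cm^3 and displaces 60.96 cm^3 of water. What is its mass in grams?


Rearrange rho = m / V:
  m = rho * V
  m = 2.607 * 60.96 = 158.923 g

158.923 g


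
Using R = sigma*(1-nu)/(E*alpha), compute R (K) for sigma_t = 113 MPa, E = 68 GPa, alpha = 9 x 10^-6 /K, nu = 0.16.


Thermal shock resistance: R = sigma * (1 - nu) / (E * alpha)
  Numerator = 113 * (1 - 0.16) = 94.92
  Denominator = 68 * 1000 * (9 x 10^-6) = 0.612
  R = 94.92 / 0.612 = 155.1 K

155.1 K


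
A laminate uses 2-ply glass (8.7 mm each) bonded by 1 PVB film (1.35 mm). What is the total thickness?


Total thickness = glass contribution + PVB contribution
  Glass: 2 * 8.7 = 17.4 mm
  PVB: 1 * 1.35 = 1.35 mm
  Total = 17.4 + 1.35 = 18.75 mm

18.75 mm


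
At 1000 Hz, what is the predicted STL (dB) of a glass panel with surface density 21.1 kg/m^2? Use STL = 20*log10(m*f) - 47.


Mass law: STL = 20 * log10(m * f) - 47
  m * f = 21.1 * 1000 = 21100
  log10(21100) = 4.32428
  STL = 20 * 4.32428 - 47 = 86.4856 - 47 = 39.5 dB

39.5 dB


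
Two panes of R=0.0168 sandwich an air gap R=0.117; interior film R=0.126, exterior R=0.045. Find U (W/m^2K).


Total thermal resistance (series):
  R_total = R_in + R_glass + R_air + R_glass + R_out
  R_total = 0.126 + 0.0168 + 0.117 + 0.0168 + 0.045 = 0.3216 m^2K/W
U-value = 1 / R_total = 1 / 0.3216 = 3.109 W/m^2K

3.109 W/m^2K


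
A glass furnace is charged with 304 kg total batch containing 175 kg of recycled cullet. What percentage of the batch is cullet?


Cullet ratio = (cullet mass / total batch mass) * 100
  Ratio = 175 / 304 * 100 = 57.57%

57.57%


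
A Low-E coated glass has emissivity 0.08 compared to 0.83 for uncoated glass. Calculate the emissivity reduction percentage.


Percentage reduction = (1 - coated/uncoated) * 100
  Ratio = 0.08 / 0.83 = 0.0964
  Reduction = (1 - 0.0964) * 100 = 90.4%

90.4%


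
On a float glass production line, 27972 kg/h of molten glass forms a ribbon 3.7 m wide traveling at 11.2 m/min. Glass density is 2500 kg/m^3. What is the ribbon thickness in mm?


Ribbon cross-section from mass balance:
  Volume rate = throughput / density = 27972 / 2500 = 11.1888 m^3/h
  thickness = volume rate / (speed * 60 * width), i.e.
  thickness = throughput / (60 * speed * width * density) * 1000
  thickness = 27972 / (60 * 11.2 * 3.7 * 2500) * 1000 = 4.5 mm

4.5 mm


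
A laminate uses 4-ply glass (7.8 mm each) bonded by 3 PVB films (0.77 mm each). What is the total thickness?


Total thickness = glass contribution + PVB contribution
  Glass: 4 * 7.8 = 31.2 mm
  PVB: 3 * 0.77 = 2.31 mm
  Total = 31.2 + 2.31 = 33.51 mm

33.51 mm


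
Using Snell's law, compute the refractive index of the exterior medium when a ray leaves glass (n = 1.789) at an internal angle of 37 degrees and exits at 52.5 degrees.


Apply Snell's law: n1 * sin(theta1) = n2 * sin(theta2)
  n2 = n1 * sin(theta1) / sin(theta2)
  sin(37) = 0.601815
  sin(52.5) = 0.793353
  n2 = 1.789 * 0.601815 / 0.793353 = 1.3571

1.3571


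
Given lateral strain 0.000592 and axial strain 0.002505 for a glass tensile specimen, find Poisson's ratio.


Poisson's ratio: nu = lateral strain / axial strain
  nu = 0.000592 / 0.002505 = 0.2363

0.2363


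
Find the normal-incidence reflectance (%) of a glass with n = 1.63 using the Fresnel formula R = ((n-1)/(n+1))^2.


Fresnel reflectance at normal incidence:
  R = ((n - 1)/(n + 1))^2
  (n - 1)/(n + 1) = (1.63 - 1)/(1.63 + 1) = 0.239544
  R = 0.239544^2 = 0.0573813
  R(%) = 0.0573813 * 100 = 5.738%

5.738%


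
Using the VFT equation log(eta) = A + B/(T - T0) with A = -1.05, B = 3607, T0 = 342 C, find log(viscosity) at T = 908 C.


VFT equation: log(eta) = A + B / (T - T0)
  T - T0 = 908 - 342 = 566
  B / (T - T0) = 3607 / 566 = 6.373
  log(eta) = -1.05 + 6.373 = 5.323

5.323


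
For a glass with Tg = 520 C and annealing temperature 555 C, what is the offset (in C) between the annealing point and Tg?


Offset = T_anneal - Tg:
  offset = 555 - 520 = 35 C

35 C


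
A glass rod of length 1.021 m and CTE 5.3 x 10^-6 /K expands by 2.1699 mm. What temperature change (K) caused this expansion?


Rearrange dL = alpha * L0 * dT for dT:
  dT = dL / (alpha * L0)
  dL (m) = 2.1699 / 1000 = 0.0021699
  dT = 0.0021699 / ((5.3 x 10^-6) * 1.021) = 401.0 K

401.0 K


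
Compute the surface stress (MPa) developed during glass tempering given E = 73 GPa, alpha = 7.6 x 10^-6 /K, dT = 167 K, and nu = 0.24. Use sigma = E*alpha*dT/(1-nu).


Tempering stress: sigma = E * alpha * dT / (1 - nu)
  E (MPa) = 73 * 1000 = 73000
  Numerator = 73000 * (7.6 x 10^-6) * 167 = 92.6516
  Denominator = 1 - 0.24 = 0.76
  sigma = 92.6516 / 0.76 = 121.9 MPa

121.9 MPa


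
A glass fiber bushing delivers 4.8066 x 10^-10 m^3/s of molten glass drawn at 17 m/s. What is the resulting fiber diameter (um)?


Cross-sectional area from continuity:
  A = Q / v = 4.8066 x 10^-10 / 17 = 2.827412 x 10^-11 m^2
Diameter from circular cross-section:
  d = sqrt(4A / pi) * 10^6 (m -> um)
  d = sqrt(4 * 2.827412 x 10^-11 / pi) * 10^6 = 6.0 um

6.0 um


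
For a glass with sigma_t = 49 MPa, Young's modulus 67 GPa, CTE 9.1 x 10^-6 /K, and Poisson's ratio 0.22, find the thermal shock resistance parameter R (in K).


Thermal shock resistance: R = sigma * (1 - nu) / (E * alpha)
  Numerator = 49 * (1 - 0.22) = 38.22
  Denominator = 67 * 1000 * (9.1 x 10^-6) = 0.6097
  R = 38.22 / 0.6097 = 62.7 K

62.7 K


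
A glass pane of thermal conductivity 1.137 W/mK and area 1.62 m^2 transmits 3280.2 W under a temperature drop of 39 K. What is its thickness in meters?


Fourier's law: t = k * A * dT / Q
  t = 1.137 * 1.62 * 39 / 3280.2
  t = 71.83566 / 3280.2 = 0.0219 m

0.0219 m


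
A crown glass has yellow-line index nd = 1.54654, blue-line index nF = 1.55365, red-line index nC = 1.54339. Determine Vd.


Abbe number formula: Vd = (nd - 1) / (nF - nC)
  nd - 1 = 1.54654 - 1 = 0.54654
  nF - nC = 1.55365 - 1.54339 = 0.01026
  Vd = 0.54654 / 0.01026 = 53.27

53.27


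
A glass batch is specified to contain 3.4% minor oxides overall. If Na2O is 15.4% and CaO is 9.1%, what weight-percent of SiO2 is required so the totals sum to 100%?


Known pieces sum to 100%:
  SiO2 = 100 - (others + Na2O + CaO)
  SiO2 = 100 - (3.4 + 15.4 + 9.1) = 72.1%

72.1%


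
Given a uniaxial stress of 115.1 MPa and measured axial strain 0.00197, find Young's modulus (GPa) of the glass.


Young's modulus: E = stress / strain
  E = 115.1 MPa / 0.00197 = 58426.4 MPa
Convert to GPa: 58426.4 / 1000 = 58.43 GPa

58.43 GPa


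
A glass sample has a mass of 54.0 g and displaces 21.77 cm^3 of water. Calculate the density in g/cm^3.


Use the definition of density:
  rho = mass / volume
  rho = 54.0 / 21.77 = 2.48 g/cm^3

2.48 g/cm^3


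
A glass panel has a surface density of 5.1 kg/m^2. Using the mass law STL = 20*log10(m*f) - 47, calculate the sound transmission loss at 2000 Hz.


Mass law: STL = 20 * log10(m * f) - 47
  m * f = 5.1 * 2000 = 10200
  log10(10200) = 4.0086
  STL = 20 * 4.0086 - 47 = 80.172 - 47 = 33.2 dB

33.2 dB


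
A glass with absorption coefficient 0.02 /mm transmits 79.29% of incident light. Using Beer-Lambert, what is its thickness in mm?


Rearrange T = exp(-alpha * thickness):
  thickness = -ln(T) / alpha
  T = 79.29/100 = 0.7929
  ln(T) = -0.23206
  -ln(T) = 0.23206
  thickness = 0.23206 / 0.02 = 11.6 mm

11.6 mm


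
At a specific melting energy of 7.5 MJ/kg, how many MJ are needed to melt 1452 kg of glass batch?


Total energy = mass * specific energy
  E = 1452 * 7.5 = 10890 MJ

10890 MJ


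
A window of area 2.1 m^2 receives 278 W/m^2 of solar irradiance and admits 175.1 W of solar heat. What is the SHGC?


Rearrange Q = Area * SHGC * Irradiance:
  SHGC = Q / (Area * Irradiance)
  SHGC = 175.1 / (2.1 * 278) = 0.3

0.3


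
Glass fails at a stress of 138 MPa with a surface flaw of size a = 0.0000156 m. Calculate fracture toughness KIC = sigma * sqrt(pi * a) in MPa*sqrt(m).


Fracture toughness: KIC = sigma * sqrt(pi * a)
  pi * a = pi * 0.0000156 = 0.000049009
  sqrt(pi * a) = 0.007001
  KIC = 138 * 0.007001 = 0.966 MPa*sqrt(m)

0.966 MPa*sqrt(m)


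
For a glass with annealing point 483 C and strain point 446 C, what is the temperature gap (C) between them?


Gap = T_anneal - T_strain:
  gap = 483 - 446 = 37 C

37 C


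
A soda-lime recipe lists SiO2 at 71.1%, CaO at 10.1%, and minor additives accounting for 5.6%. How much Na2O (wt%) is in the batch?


Pieces sum to 100%:
  Na2O = 100 - (SiO2 + CaO + others)
  Na2O = 100 - (71.1 + 10.1 + 5.6) = 13.2%

13.2%


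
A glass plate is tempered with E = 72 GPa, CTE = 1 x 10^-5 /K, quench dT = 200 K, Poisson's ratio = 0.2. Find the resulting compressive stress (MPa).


Tempering stress: sigma = E * alpha * dT / (1 - nu)
  E (MPa) = 72 * 1000 = 72000
  Numerator = 72000 * (1 x 10^-5) * 200 = 144.0
  Denominator = 1 - 0.2 = 0.8
  sigma = 144.0 / 0.8 = 180.0 MPa

180.0 MPa


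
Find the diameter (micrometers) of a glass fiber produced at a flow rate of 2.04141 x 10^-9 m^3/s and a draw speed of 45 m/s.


Cross-sectional area from continuity:
  A = Q / v = 2.04141 x 10^-9 / 45 = 4.536467 x 10^-11 m^2
Diameter from circular cross-section:
  d = sqrt(4A / pi) * 10^6 (m -> um)
  d = sqrt(4 * 4.536467 x 10^-11 / pi) * 10^6 = 7.6 um

7.6 um


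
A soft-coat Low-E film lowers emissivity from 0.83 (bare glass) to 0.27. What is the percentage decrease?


Percentage reduction = (1 - coated/uncoated) * 100
  Ratio = 0.27 / 0.83 = 0.3253
  Reduction = (1 - 0.3253) * 100 = 67.5%

67.5%


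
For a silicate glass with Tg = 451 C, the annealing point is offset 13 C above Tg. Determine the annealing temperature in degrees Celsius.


The annealing temperature is Tg plus the offset:
  T_anneal = 451 + 13 = 464 C

464 C


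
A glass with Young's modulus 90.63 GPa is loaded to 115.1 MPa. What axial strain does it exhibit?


Rearrange E = sigma / epsilon:
  epsilon = sigma / E
  E (MPa) = 90.63 * 1000 = 90630
  epsilon = 115.1 / 90630 = 0.00127

0.00127


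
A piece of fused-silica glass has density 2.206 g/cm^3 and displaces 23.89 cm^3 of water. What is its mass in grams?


Rearrange rho = m / V:
  m = rho * V
  m = 2.206 * 23.89 = 52.701 g

52.701 g


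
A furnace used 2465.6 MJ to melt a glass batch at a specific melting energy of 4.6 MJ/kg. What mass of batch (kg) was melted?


Rearrange E = m * s for m:
  m = E / s
  m = 2465.6 / 4.6 = 536.0 kg

536.0 kg


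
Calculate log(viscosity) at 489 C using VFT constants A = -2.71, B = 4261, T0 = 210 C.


VFT equation: log(eta) = A + B / (T - T0)
  T - T0 = 489 - 210 = 279
  B / (T - T0) = 4261 / 279 = 15.272
  log(eta) = -2.71 + 15.272 = 12.562

12.562


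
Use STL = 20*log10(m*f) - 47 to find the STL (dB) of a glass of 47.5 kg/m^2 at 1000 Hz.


Mass law: STL = 20 * log10(m * f) - 47
  m * f = 47.5 * 1000 = 47500
  log10(47500) = 4.67669
  STL = 20 * 4.67669 - 47 = 93.5338 - 47 = 46.5 dB

46.5 dB


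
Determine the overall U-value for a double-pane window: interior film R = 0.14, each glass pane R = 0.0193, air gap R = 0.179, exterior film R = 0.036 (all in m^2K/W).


Total thermal resistance (series):
  R_total = R_in + R_glass + R_air + R_glass + R_out
  R_total = 0.14 + 0.0193 + 0.179 + 0.0193 + 0.036 = 0.3936 m^2K/W
U-value = 1 / R_total = 1 / 0.3936 = 2.541 W/m^2K

2.541 W/m^2K


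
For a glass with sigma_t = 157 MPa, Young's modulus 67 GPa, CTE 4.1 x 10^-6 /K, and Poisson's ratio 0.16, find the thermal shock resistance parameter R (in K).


Thermal shock resistance: R = sigma * (1 - nu) / (E * alpha)
  Numerator = 157 * (1 - 0.16) = 131.88
  Denominator = 67 * 1000 * (4.1 x 10^-6) = 0.2747
  R = 131.88 / 0.2747 = 480.1 K

480.1 K


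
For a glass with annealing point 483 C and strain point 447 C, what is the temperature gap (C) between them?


Gap = T_anneal - T_strain:
  gap = 483 - 447 = 36 C

36 C


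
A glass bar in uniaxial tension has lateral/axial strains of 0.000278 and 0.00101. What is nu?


Poisson's ratio: nu = lateral strain / axial strain
  nu = 0.000278 / 0.00101 = 0.2752

0.2752


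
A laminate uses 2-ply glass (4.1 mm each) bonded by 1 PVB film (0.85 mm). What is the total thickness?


Total thickness = glass contribution + PVB contribution
  Glass: 2 * 4.1 = 8.2 mm
  PVB: 1 * 0.85 = 0.85 mm
  Total = 8.2 + 0.85 = 9.05 mm

9.05 mm


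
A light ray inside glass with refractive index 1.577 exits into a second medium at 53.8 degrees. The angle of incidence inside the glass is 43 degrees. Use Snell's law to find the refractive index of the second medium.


Apply Snell's law: n1 * sin(theta1) = n2 * sin(theta2)
  n2 = n1 * sin(theta1) / sin(theta2)
  sin(43) = 0.681998
  sin(53.8) = 0.80696
  n2 = 1.577 * 0.681998 / 0.80696 = 1.3328

1.3328


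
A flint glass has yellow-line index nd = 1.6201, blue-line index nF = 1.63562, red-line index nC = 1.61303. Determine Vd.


Abbe number formula: Vd = (nd - 1) / (nF - nC)
  nd - 1 = 1.6201 - 1 = 0.6201
  nF - nC = 1.63562 - 1.61303 = 0.02259
  Vd = 0.6201 / 0.02259 = 27.45

27.45


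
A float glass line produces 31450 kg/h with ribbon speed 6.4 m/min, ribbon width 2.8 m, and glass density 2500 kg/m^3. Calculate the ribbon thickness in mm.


Ribbon cross-section from mass balance:
  Volume rate = throughput / density = 31450 / 2500 = 12.58 m^3/h
  thickness = volume rate / (speed * 60 * width), i.e.
  thickness = throughput / (60 * speed * width * density) * 1000
  thickness = 31450 / (60 * 6.4 * 2.8 * 2500) * 1000 = 11.7 mm

11.7 mm


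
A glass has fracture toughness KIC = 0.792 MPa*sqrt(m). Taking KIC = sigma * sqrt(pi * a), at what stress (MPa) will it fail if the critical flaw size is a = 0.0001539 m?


Rearrange KIC = sigma * sqrt(pi * a):
  sigma = KIC / sqrt(pi * a)
  sqrt(pi * 0.0001539) = 0.021988
  sigma = 0.792 / 0.021988 = 36.02 MPa

36.02 MPa


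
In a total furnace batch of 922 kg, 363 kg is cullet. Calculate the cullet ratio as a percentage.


Cullet ratio = (cullet mass / total batch mass) * 100
  Ratio = 363 / 922 * 100 = 39.37%

39.37%


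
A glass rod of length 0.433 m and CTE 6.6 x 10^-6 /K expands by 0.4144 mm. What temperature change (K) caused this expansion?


Rearrange dL = alpha * L0 * dT for dT:
  dT = dL / (alpha * L0)
  dL (m) = 0.4144 / 1000 = 0.0004144
  dT = 0.0004144 / ((6.6 x 10^-6) * 0.433) = 145.0 K

145.0 K


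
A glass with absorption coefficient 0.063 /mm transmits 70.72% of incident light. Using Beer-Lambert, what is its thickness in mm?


Rearrange T = exp(-alpha * thickness):
  thickness = -ln(T) / alpha
  T = 70.72/100 = 0.7072
  ln(T) = -0.34644
  -ln(T) = 0.34644
  thickness = 0.34644 / 0.063 = 5.5 mm

5.5 mm


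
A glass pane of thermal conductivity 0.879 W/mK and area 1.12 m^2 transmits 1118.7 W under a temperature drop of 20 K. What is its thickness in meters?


Fourier's law: t = k * A * dT / Q
  t = 0.879 * 1.12 * 20 / 1118.7
  t = 19.6896 / 1118.7 = 0.0176 m

0.0176 m


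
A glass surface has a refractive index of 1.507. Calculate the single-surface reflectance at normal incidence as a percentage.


Fresnel reflectance at normal incidence:
  R = ((n - 1)/(n + 1))^2
  (n - 1)/(n + 1) = (1.507 - 1)/(1.507 + 1) = 0.202234
  R = 0.202234^2 = 0.0408986
  R(%) = 0.0408986 * 100 = 4.09%

4.09%


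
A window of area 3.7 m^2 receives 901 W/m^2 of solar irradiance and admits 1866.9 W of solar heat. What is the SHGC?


Rearrange Q = Area * SHGC * Irradiance:
  SHGC = Q / (Area * Irradiance)
  SHGC = 1866.9 / (3.7 * 901) = 0.56

0.56


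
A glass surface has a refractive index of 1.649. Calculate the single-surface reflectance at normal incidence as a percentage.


Fresnel reflectance at normal incidence:
  R = ((n - 1)/(n + 1))^2
  (n - 1)/(n + 1) = (1.649 - 1)/(1.649 + 1) = 0.244998
  R = 0.244998^2 = 0.060024
  R(%) = 0.060024 * 100 = 6.002%

6.002%


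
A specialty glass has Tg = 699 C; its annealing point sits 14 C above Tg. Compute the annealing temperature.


The annealing temperature is Tg plus the offset:
  T_anneal = 699 + 14 = 713 C

713 C


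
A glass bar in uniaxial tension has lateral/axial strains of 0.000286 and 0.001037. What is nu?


Poisson's ratio: nu = lateral strain / axial strain
  nu = 0.000286 / 0.001037 = 0.2758

0.2758


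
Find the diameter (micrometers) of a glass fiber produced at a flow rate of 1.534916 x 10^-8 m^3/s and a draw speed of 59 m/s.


Cross-sectional area from continuity:
  A = Q / v = 1.534916 x 10^-8 / 59 = 2.601553 x 10^-10 m^2
Diameter from circular cross-section:
  d = sqrt(4A / pi) * 10^6 (m -> um)
  d = sqrt(4 * 2.601553 x 10^-10 / pi) * 10^6 = 18.2 um

18.2 um


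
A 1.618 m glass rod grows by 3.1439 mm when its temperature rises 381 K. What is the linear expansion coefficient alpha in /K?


Rearrange dL = alpha * L0 * dT for alpha:
  alpha = dL / (L0 * dT)
  alpha = (3.1439 / 1000) / (1.618 * 381) = 0.0000051 /K = 5.1 x 10^-6 /K

5.1 x 10^-6 /K


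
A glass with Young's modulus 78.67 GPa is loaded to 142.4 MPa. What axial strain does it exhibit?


Rearrange E = sigma / epsilon:
  epsilon = sigma / E
  E (MPa) = 78.67 * 1000 = 78670
  epsilon = 142.4 / 78670 = 0.00181

0.00181


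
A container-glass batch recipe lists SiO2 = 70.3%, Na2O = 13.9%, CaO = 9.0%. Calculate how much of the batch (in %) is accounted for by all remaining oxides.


Sum the three major oxides:
  SiO2 + Na2O + CaO = 70.3 + 13.9 + 9.0 = 93.2%
Subtract from 100%:
  Others = 100 - 93.2 = 6.8%

6.8%


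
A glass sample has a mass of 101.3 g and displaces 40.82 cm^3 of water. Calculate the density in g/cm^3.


Use the definition of density:
  rho = mass / volume
  rho = 101.3 / 40.82 = 2.482 g/cm^3

2.482 g/cm^3


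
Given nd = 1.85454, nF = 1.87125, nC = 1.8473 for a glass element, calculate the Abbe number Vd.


Abbe number formula: Vd = (nd - 1) / (nF - nC)
  nd - 1 = 1.85454 - 1 = 0.85454
  nF - nC = 1.87125 - 1.8473 = 0.02395
  Vd = 0.85454 / 0.02395 = 35.68

35.68


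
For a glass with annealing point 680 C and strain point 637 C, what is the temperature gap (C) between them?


Gap = T_anneal - T_strain:
  gap = 680 - 637 = 43 C

43 C


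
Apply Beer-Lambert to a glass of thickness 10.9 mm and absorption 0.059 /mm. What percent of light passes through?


Beer-Lambert law: T = exp(-alpha * thickness)
  exponent = -0.059 * 10.9 = -0.6431
  T = exp(-0.6431) = 0.5257
  Percentage = 0.5257 * 100 = 52.57%

52.57%
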